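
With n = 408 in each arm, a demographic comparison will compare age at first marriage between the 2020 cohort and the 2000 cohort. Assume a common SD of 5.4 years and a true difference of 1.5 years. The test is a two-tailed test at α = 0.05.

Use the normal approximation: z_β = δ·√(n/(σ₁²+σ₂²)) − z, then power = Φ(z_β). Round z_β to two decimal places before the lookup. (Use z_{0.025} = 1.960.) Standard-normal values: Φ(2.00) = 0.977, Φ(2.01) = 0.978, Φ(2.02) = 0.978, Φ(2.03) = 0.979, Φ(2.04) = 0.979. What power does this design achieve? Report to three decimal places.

z_β = δ·√(n/(σ₁²+σ₂²)) − z_{α/2}
    = 1.5 · √(408/58.32) − 1.960
    = 1.5 · 2.64497 − 1.960
    = 3.9675 − 1.960 = 2.0075 → 2.01
Power = Φ(2.01) = 0.978.

Power ≈ 0.978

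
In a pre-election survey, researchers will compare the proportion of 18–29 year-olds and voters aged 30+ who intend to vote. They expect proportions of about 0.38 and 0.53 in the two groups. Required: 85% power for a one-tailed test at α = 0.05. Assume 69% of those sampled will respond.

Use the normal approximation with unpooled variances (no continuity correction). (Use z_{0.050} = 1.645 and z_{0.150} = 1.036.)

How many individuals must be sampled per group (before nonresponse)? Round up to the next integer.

n = (z_α + z_β)² · [p₁(1−p₁) + p₂(1−p₂)] / (p₁ − p₂)²
  = (1.645 + 1.036)² · (0.38·0.62 + 0.53·0.47) / (-0.15)²
  = (2.681)² · (0.2356 + 0.2491) / 0.0225
  = 7.1878 · 0.4847 / 0.0225
  = 154.84
Adjust for 69% response: 154.84 / 0.69 = 224.41.
Round up → n = 225 per group.

n = 225 per group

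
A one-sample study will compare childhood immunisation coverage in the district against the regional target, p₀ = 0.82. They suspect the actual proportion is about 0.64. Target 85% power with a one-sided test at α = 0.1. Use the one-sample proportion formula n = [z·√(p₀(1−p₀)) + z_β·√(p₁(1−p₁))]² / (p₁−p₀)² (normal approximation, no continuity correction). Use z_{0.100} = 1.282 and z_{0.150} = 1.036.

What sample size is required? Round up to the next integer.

n = [z_α·√(p₀q₀) + z_β·√(p₁q₁)]² / (p₁ − p₀)²
  = [1.282·√(0.82·0.18) + 1.036·√(0.64·0.36)]² / (-0.18)²
  = [1.282·0.3842 + 1.036·0.4800]² / 0.0324
  = [0.9898]² / 0.0324
  = 30.24
Round up → n = 31.

n = 31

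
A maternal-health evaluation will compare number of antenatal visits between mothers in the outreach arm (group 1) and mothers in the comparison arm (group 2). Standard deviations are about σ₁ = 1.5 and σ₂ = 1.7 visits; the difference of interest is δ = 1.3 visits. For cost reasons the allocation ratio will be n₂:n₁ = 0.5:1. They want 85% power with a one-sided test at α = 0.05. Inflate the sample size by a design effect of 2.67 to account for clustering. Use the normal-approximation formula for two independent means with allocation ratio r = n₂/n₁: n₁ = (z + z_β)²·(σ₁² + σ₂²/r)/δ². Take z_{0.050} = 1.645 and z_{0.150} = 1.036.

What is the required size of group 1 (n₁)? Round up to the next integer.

n₁ = (z_α + z_β)² · (σ₁² + σ₂²/r) / δ²
   = (1.645 + 1.036)² · (1.5² + 1.7²/0.5) / 1.3²
   = 7.1878 · (2.25 + 5.78) / 1.69
   = 7.1878 · 8.03 / 1.69
   = 34.15
Design effect: 2.67 × 34.15 = 91.19.
Round up → n₁ = 92; n₂ = r·n₁ = 0.5 × 92 = 46.

n₁ = 92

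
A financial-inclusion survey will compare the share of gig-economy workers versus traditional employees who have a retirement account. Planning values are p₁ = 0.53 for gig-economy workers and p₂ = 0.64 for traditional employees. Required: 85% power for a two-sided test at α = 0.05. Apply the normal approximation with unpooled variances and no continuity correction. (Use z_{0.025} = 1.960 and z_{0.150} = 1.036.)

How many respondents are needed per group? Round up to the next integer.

n = (z_{α/2} + z_β)² · [p₁(1−p₁) + p₂(1−p₂)] / (p₁ − p₂)²
  = (1.960 + 1.036)² · (0.53·0.47 + 0.64·0.36) / (-0.11)²
  = (2.996)² · (0.2491 + 0.2304) / 0.0121
  = 8.9760 · 0.4795 / 0.0121
  = 355.70
Round up → n = 356 per group.

n = 356 per group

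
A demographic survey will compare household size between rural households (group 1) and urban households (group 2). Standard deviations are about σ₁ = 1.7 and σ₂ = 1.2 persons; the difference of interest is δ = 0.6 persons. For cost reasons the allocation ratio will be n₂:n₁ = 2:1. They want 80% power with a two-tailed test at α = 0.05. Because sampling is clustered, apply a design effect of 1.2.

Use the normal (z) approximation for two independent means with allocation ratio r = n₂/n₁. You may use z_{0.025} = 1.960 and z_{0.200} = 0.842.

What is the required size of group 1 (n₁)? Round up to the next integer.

n₁ = 95

n₁ = (z_{α/2} + z_β)² · (σ₁² + σ₂²/r) / δ²
   = (1.960 + 0.842)² · (1.7² + 1.2²/2) / 0.6²
   = 7.8512 · (2.89 + 0.72) / 0.36
   = 7.8512 · 3.61 / 0.36
   = 78.73
Design effect: 1.2 × 78.73 = 94.48.
Round up → n₁ = 95; n₂ = r·n₁ = 2 × 95 = 190.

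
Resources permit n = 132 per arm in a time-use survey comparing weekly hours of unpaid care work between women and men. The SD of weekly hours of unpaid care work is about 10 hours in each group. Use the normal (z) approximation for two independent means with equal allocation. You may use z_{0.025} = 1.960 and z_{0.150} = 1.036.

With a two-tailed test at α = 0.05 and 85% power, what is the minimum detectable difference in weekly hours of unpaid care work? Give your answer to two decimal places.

Minimum detectable difference ≈ 3.69 hours

δ = (z_{α/2} + z_β) · √((σ₁²+σ₂²)/n)
  = (1.960 + 1.036) · √(200/132)
  = 2.996 · √1.5152
  = 2.996 · 1.2309
  = 3.6878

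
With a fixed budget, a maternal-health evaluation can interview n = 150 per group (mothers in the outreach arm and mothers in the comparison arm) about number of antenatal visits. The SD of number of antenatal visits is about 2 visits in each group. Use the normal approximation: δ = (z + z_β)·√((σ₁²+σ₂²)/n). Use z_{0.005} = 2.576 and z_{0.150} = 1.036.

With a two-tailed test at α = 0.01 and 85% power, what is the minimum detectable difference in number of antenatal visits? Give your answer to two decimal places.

δ = (z_{α/2} + z_β) · √((σ₁²+σ₂²)/n)
  = (2.576 + 1.036) · √(8/150)
  = 3.612 · √0.05333
  = 3.612 · 0.2309
  = 0.8342

Minimum detectable difference ≈ 0.83 visits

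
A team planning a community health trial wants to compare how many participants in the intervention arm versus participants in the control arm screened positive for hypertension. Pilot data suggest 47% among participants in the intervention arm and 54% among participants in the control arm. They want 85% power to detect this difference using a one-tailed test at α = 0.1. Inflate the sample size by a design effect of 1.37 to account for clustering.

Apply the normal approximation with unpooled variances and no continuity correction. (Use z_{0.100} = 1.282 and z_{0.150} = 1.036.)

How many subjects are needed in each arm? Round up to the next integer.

n = 748 per group

n = (z_α + z_β)² · [p₁(1−p₁) + p₂(1−p₂)] / (p₁ − p₂)²
  = (1.282 + 1.036)² · (0.47·0.53 + 0.54·0.46) / (-0.07)²
  = (2.318)² · (0.2491 + 0.2484) / 0.0049
  = 5.3731 · 0.4975 / 0.0049
  = 545.54
Design effect: 1.37 × 545.54 = 747.39.
Round up → n = 748 per group.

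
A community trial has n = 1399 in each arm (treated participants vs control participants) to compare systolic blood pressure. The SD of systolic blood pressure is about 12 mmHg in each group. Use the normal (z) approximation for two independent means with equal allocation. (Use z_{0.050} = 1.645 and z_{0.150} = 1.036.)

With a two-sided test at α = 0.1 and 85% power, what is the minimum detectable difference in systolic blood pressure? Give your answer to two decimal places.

δ = (z_{α/2} + z_β) · √((σ₁²+σ₂²)/n)
  = (1.645 + 1.036) · √(288/1399)
  = 2.681 · √0.20586
  = 2.681 · 0.4537
  = 1.2164

Minimum detectable difference ≈ 1.22 mmHg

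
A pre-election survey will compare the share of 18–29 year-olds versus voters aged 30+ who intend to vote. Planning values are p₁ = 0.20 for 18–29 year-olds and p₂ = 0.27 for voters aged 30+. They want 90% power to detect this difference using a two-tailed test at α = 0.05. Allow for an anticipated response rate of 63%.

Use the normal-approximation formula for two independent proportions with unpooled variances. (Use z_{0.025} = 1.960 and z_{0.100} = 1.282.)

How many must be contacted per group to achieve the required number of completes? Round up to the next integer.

n = 1216 per group

n = (z_{α/2} + z_β)² · [p₁(1−p₁) + p₂(1−p₂)] / (p₁ − p₂)²
  = (1.960 + 1.282)² · (0.20·0.80 + 0.27·0.73) / (-0.07)²
  = (3.242)² · (0.1600 + 0.1971) / 0.0049
  = 10.5106 · 0.3571 / 0.0049
  = 765.98
Adjust for 63% response: 765.98 / 0.63 = 1215.85.
Round up → n = 1216 per group.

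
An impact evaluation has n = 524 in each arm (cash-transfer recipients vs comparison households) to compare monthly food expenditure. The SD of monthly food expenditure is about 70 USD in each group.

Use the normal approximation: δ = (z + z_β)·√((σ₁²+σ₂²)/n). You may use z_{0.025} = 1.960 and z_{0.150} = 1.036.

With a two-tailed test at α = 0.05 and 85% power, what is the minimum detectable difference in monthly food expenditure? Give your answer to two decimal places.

δ = (z_{α/2} + z_β) · √((σ₁²+σ₂²)/n)
  = (1.960 + 1.036) · √(9800/524)
  = 2.996 · √18.7023
  = 2.996 · 4.3246
  = 12.9565

Minimum detectable difference ≈ 12.96 USD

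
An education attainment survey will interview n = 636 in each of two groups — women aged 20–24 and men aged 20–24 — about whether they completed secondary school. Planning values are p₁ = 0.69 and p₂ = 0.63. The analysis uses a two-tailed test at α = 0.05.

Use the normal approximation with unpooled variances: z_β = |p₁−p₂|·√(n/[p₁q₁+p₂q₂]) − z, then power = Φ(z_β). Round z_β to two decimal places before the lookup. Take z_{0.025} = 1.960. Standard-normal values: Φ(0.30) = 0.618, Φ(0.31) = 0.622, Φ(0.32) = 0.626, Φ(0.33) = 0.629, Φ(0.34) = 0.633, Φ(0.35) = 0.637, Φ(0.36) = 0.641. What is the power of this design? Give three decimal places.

Power ≈ 0.618

z_β = |p₁−p₂|·√(n/[p₁q₁+p₂q₂]) − z_{α/2}
    = 0.06 · √(636/0.4470) − 1.960
    = 0.06 · 37.7203 − 1.960
    = 2.2632 − 1.960 = 0.3032 → 0.30
Power = Φ(0.30) = 0.618.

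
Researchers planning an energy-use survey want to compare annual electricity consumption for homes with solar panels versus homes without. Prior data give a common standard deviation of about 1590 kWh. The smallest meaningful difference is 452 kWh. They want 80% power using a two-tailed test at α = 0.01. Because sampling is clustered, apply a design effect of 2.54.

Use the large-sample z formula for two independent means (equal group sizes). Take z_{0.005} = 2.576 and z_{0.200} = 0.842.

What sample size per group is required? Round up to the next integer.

n = (z_{α/2} + z_β)² · (σ₁² + σ₂²) / δ²
  = (2.576 + 0.842)² · (2·1590² = 5056200) / 452²
  = 11.6827 · 5056200 / 204304
  = 289.13
Design effect: 2.54 × 289.13 = 734.39.
Round up → n = 735 per group.

n = 735 per group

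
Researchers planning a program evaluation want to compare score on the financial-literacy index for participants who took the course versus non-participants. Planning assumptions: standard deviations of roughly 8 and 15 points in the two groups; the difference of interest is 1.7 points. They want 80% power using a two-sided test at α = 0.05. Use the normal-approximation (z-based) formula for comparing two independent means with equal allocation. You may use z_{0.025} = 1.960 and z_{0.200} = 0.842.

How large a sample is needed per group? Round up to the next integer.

n = (z_{α/2} + z_β)² · (σ₁² + σ₂²) / δ²
  = (1.960 + 0.842)² · (8² + 15² = 289) / 1.7²
  = 7.8512 · 289 / 2.89
  = 785.12
Round up → n = 786 per group.

n = 786 per group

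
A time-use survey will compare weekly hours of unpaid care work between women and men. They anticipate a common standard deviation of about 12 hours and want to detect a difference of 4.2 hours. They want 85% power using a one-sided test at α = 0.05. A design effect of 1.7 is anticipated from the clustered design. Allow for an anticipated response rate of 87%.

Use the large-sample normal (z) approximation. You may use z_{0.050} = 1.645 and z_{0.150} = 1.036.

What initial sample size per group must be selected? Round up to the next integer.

n = (z_α + z_β)² · (σ₁² + σ₂²) / δ²
  = (1.645 + 1.036)² · (2·12² = 288) / 4.2²
  = 7.1878 · 288 / 17.64
  = 117.35
Design effect: 1.7 × 117.35 = 199.50.
Adjust for 87% response: 199.50 / 0.87 = 229.31.
Round up → n = 230 per group.

n = 230 per group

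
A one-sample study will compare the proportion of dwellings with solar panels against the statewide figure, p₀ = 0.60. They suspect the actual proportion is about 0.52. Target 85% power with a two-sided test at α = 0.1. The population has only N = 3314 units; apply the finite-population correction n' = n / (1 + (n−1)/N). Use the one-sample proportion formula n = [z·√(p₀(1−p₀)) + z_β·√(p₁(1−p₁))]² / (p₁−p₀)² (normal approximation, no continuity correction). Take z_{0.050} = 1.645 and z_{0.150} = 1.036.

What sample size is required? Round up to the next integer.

n = 253

n = [z_{α/2}·√(p₀q₀) + z_β·√(p₁q₁)]² / (p₁ − p₀)²
  = [1.645·√(0.60·0.40) + 1.036·√(0.52·0.48)]² / (-0.08)²
  = [1.645·0.4899 + 1.036·0.4996]² / 0.0064
  = [1.3235]² / 0.0064
  = 273.68
Finite-population correction (N = 3314): 273.68 / (1 + (273.68 − 1)/3314) = 252.88.
Round up → n = 253.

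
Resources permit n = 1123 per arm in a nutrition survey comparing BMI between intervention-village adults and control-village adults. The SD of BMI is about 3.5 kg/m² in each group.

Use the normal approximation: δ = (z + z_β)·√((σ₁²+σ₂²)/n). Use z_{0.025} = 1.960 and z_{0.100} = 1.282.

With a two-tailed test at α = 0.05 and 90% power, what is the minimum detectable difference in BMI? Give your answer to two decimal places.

Minimum detectable difference ≈ 0.48 kg/m²

δ = (z_{α/2} + z_β) · √((σ₁²+σ₂²)/n)
  = (1.960 + 1.282) · √(24.5/1123)
  = 3.242 · √0.02182
  = 3.242 · 0.1477
  = 0.4789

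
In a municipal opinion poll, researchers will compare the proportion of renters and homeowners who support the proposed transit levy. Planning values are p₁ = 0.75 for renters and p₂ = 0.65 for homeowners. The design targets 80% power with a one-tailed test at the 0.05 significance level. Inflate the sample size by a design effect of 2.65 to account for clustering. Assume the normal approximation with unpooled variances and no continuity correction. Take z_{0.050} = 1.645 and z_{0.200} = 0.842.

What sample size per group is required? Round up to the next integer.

n = (z_α + z_β)² · [p₁(1−p₁) + p₂(1−p₂)] / (p₁ − p₂)²
  = (1.645 + 0.842)² · (0.75·0.25 + 0.65·0.35) / (0.10)²
  = (2.487)² · (0.1875 + 0.2275) / 0.0100
  = 6.1852 · 0.4150 / 0.0100
  = 256.68
Design effect: 2.65 × 256.68 = 680.21.
Round up → n = 681 per group.

n = 681 per group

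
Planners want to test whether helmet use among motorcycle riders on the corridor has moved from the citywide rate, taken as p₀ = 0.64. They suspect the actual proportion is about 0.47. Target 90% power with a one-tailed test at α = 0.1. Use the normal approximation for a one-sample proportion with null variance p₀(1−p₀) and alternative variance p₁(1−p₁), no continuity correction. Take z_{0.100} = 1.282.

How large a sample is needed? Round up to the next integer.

n = 55

n = [z_α·√(p₀q₀) + z_β·√(p₁q₁)]² / (p₁ − p₀)²
  = [1.282·√(0.64·0.36) + 1.282·√(0.47·0.53)]² / (-0.17)²
  = [1.282·0.4800 + 1.282·0.4991]² / 0.0289
  = [1.2552]² / 0.0289
  = 54.52
Round up → n = 55.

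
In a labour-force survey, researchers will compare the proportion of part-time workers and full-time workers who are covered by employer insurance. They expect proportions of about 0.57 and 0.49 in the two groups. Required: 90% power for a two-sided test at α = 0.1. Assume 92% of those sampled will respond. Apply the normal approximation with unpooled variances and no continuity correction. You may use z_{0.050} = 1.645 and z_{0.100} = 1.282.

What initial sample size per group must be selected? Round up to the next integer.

n = 721 per group

n = (z_{α/2} + z_β)² · [p₁(1−p₁) + p₂(1−p₂)] / (p₁ − p₂)²
  = (1.645 + 1.282)² · (0.57·0.43 + 0.49·0.51) / (0.08)²
  = (2.927)² · (0.2451 + 0.2499) / 0.0064
  = 8.5673 · 0.4950 / 0.0064
  = 662.63
Adjust for 92% response: 662.63 / 0.92 = 720.25.
Round up → n = 721 per group.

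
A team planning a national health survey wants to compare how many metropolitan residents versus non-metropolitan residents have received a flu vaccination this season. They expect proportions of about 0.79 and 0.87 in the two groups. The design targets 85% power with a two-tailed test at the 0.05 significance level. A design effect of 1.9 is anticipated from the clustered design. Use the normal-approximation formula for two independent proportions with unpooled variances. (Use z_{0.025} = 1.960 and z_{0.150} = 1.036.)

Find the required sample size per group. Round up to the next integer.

n = (z_{α/2} + z_β)² · [p₁(1−p₁) + p₂(1−p₂)] / (p₁ − p₂)²
  = (1.960 + 1.036)² · (0.79·0.21 + 0.87·0.13) / (-0.08)²
  = (2.996)² · (0.1659 + 0.1131) / 0.0064
  = 8.9760 · 0.2790 / 0.0064
  = 391.30
Design effect: 1.9 × 391.30 = 743.47.
Round up → n = 744 per group.

n = 744 per group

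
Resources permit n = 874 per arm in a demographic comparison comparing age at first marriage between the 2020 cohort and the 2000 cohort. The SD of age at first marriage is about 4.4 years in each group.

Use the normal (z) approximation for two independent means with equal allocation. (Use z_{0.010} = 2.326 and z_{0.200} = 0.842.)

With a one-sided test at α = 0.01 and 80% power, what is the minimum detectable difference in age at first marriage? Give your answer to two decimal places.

Minimum detectable difference ≈ 0.67 years

δ = (z_α + z_β) · √((σ₁²+σ₂²)/n)
  = (2.326 + 0.842) · √(38.72/874)
  = 3.168 · √0.0443
  = 3.168 · 0.2105
  = 0.6668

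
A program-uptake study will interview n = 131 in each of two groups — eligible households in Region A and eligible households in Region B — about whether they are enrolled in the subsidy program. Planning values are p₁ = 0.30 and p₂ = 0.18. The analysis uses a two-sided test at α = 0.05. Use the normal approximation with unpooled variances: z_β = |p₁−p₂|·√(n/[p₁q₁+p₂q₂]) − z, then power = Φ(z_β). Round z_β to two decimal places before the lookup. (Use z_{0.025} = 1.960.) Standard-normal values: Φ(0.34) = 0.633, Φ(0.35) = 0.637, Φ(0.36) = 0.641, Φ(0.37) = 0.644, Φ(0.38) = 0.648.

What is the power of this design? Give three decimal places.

Power ≈ 0.633

z_β = |p₁−p₂|·√(n/[p₁q₁+p₂q₂]) − z_{α/2}
    = 0.12 · √(131/0.3576) − 1.960
    = 0.12 · 19.1398 − 1.960
    = 2.2968 − 1.960 = 0.3368 → 0.34
Power = Φ(0.34) = 0.633.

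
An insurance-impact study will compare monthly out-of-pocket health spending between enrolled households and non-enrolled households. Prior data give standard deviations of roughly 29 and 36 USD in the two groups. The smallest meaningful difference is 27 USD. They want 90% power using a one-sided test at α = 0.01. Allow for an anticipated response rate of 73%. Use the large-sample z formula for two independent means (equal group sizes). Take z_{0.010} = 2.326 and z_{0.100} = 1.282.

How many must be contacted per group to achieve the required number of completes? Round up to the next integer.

n = (z_α + z_β)² · (σ₁² + σ₂²) / δ²
  = (2.326 + 1.282)² · (29² + 36² = 2137) / 27²
  = 13.0177 · 2137 / 729
  = 38.16
Adjust for 73% response: 38.16 / 0.73 = 52.27.
Round up → n = 53 per group.

n = 53 per group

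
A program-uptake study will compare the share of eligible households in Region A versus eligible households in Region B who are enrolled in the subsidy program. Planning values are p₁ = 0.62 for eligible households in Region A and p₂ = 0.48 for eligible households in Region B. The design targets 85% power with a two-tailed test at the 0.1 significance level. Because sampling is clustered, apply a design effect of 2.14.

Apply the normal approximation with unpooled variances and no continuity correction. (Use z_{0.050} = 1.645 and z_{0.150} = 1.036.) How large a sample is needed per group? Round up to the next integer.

n = 381 per group

n = (z_{α/2} + z_β)² · [p₁(1−p₁) + p₂(1−p₂)] / (p₁ − p₂)²
  = (1.645 + 1.036)² · (0.62·0.38 + 0.48·0.52) / (0.14)²
  = (2.681)² · (0.2356 + 0.2496) / 0.0196
  = 7.1878 · 0.4852 / 0.0196
  = 177.93
Design effect: 2.14 × 177.93 = 380.78.
Round up → n = 381 per group.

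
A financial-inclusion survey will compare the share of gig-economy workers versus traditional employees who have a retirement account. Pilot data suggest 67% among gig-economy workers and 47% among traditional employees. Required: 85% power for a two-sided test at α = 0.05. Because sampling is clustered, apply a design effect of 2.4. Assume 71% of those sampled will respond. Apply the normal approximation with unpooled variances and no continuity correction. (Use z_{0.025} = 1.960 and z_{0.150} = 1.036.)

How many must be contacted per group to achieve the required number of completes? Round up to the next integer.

n = 357 per group

n = (z_{α/2} + z_β)² · [p₁(1−p₁) + p₂(1−p₂)] / (p₁ − p₂)²
  = (1.960 + 1.036)² · (0.67·0.33 + 0.47·0.53) / (0.20)²
  = (2.996)² · (0.2211 + 0.2491) / 0.0400
  = 8.9760 · 0.4702 / 0.0400
  = 105.51
Design effect: 2.4 × 105.51 = 253.23.
Adjust for 71% response: 253.23 / 0.71 = 356.66.
Round up → n = 357 per group.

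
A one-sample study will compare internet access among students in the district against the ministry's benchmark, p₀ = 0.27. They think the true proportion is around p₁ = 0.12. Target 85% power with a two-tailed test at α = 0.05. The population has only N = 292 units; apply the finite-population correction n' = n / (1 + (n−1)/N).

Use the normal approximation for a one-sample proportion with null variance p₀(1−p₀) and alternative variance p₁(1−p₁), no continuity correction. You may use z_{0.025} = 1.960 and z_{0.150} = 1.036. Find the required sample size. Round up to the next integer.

n = [z_{α/2}·√(p₀q₀) + z_β·√(p₁q₁)]² / (p₁ − p₀)²
  = [1.960·√(0.27·0.73) + 1.036·√(0.12·0.88)]² / (-0.15)²
  = [1.960·0.4440 + 1.036·0.3250]² / 0.0225
  = [1.2068]² / 0.0225
  = 64.73
Finite-population correction (N = 292): 64.73 / (1 + (64.73 − 1)/292) = 53.13.
Round up → n = 54.

n = 54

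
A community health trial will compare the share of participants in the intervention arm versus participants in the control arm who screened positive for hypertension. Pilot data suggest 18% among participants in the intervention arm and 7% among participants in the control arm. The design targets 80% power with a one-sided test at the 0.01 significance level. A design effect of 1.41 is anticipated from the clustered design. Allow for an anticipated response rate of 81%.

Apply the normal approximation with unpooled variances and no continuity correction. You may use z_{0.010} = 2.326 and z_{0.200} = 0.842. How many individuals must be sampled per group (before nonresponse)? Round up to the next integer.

n = (z_α + z_β)² · [p₁(1−p₁) + p₂(1−p₂)] / (p₁ − p₂)²
  = (2.326 + 0.842)² · (0.18·0.82 + 0.07·0.93) / (0.11)²
  = (3.168)² · (0.1476 + 0.0651) / 0.0121
  = 10.0362 · 0.2127 / 0.0121
  = 176.42
Design effect: 1.41 × 176.42 = 248.75.
Adjust for 81% response: 248.75 / 0.81 = 307.10.
Round up → n = 308 per group.

n = 308 per group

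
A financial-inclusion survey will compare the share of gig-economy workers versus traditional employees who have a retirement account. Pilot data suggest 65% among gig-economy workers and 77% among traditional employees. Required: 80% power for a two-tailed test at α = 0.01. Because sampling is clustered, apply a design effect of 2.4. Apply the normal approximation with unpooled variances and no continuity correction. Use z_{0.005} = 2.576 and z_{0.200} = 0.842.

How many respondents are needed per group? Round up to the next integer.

n = (z_{α/2} + z_β)² · [p₁(1−p₁) + p₂(1−p₂)] / (p₁ − p₂)²
  = (2.576 + 0.842)² · (0.65·0.35 + 0.77·0.23) / (-0.12)²
  = (3.418)² · (0.2275 + 0.1771) / 0.0144
  = 11.6827 · 0.4046 / 0.0144
  = 328.25
Design effect: 2.4 × 328.25 = 787.81.
Round up → n = 788 per group.

n = 788 per group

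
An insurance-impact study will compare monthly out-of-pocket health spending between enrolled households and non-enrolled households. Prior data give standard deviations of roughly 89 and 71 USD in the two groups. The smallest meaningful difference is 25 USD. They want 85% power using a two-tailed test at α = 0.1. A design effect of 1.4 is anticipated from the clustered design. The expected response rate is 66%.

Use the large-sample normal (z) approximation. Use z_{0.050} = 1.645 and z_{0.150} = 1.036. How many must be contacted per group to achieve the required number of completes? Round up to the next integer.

n = 317 per group

n = (z_{α/2} + z_β)² · (σ₁² + σ₂²) / δ²
  = (1.645 + 1.036)² · (89² + 71² = 12962) / 25²
  = 7.1878 · 12962 / 625
  = 149.07
Design effect: 1.4 × 149.07 = 208.70.
Adjust for 66% response: 208.70 / 0.66 = 316.21.
Round up → n = 317 per group.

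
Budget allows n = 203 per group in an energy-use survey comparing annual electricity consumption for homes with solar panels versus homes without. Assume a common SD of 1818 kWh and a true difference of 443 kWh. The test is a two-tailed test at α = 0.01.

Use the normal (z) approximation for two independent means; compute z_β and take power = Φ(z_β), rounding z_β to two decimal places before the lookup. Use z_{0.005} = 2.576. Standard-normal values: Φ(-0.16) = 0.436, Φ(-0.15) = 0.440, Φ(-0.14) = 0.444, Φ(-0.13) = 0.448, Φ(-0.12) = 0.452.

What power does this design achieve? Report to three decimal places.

Power ≈ 0.452

z_β = δ·√(n/(σ₁²+σ₂²)) − z_{α/2}
    = 443 · √(203/6610248) − 2.576
    = 443 · 0.00554 − 2.576
    = 2.4550 − 2.576 = -0.1210 → -0.12
Power = Φ(-0.12) = 0.452.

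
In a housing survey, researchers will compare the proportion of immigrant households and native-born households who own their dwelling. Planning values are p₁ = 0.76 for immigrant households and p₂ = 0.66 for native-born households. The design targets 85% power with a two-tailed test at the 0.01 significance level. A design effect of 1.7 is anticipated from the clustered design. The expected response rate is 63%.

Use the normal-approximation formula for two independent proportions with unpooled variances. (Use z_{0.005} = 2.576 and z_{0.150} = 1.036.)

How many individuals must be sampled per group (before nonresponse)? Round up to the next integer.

n = 1433 per group

n = (z_{α/2} + z_β)² · [p₁(1−p₁) + p₂(1−p₂)] / (p₁ − p₂)²
  = (2.576 + 1.036)² · (0.76·0.24 + 0.66·0.34) / (0.10)²
  = (3.612)² · (0.1824 + 0.2244) / 0.0100
  = 13.0465 · 0.4068 / 0.0100
  = 530.73
Design effect: 1.7 × 530.73 = 902.25.
Adjust for 63% response: 902.25 / 0.63 = 1432.14.
Round up → n = 1433 per group.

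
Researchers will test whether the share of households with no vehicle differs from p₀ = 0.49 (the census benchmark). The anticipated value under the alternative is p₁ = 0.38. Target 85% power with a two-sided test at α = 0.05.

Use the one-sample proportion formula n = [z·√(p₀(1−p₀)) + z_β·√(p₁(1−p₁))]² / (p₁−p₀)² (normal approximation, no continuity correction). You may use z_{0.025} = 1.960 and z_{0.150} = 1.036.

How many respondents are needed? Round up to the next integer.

n = 182

n = [z_{α/2}·√(p₀q₀) + z_β·√(p₁q₁)]² / (p₁ − p₀)²
  = [1.960·√(0.49·0.51) + 1.036·√(0.38·0.62)]² / (-0.11)²
  = [1.960·0.4999 + 1.036·0.4854]² / 0.0121
  = [1.4827]² / 0.0121
  = 181.68
Round up → n = 182.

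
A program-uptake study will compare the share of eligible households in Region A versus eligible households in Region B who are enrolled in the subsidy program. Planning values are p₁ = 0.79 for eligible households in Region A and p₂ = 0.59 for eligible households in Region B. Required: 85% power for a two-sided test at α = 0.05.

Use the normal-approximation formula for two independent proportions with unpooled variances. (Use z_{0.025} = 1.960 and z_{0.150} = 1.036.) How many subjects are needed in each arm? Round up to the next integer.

n = (z_{α/2} + z_β)² · [p₁(1−p₁) + p₂(1−p₂)] / (p₁ − p₂)²
  = (1.960 + 1.036)² · (0.79·0.21 + 0.59·0.41) / (0.20)²
  = (2.996)² · (0.1659 + 0.2419) / 0.0400
  = 8.9760 · 0.4078 / 0.0400
  = 91.51
Round up → n = 92 per group.

n = 92 per group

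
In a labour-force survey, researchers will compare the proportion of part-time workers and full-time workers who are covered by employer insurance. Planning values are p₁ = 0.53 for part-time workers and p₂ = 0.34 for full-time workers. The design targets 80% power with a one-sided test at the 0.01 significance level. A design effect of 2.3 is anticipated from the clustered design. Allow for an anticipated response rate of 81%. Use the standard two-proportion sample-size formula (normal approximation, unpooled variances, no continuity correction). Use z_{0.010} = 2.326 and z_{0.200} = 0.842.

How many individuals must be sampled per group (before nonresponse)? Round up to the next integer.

n = 374 per group

n = (z_α + z_β)² · [p₁(1−p₁) + p₂(1−p₂)] / (p₁ − p₂)²
  = (2.326 + 0.842)² · (0.53·0.47 + 0.34·0.66) / (0.19)²
  = (3.168)² · (0.2491 + 0.2244) / 0.0361
  = 10.0362 · 0.4735 / 0.0361
  = 131.64
Design effect: 2.3 × 131.64 = 302.77.
Adjust for 81% response: 302.77 / 0.81 = 373.79.
Round up → n = 374 per group.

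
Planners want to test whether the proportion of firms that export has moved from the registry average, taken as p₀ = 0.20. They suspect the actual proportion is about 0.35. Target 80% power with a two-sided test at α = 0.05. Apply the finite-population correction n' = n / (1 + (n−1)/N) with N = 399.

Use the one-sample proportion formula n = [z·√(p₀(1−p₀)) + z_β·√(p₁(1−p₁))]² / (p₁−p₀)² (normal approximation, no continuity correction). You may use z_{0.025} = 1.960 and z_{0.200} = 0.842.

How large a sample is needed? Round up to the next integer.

n = [z_{α/2}·√(p₀q₀) + z_β·√(p₁q₁)]² / (p₁ − p₀)²
  = [1.960·√(0.20·0.80) + 0.842·√(0.35·0.65)]² / (0.15)²
  = [1.960·0.4000 + 0.842·0.4770]² / 0.0225
  = [1.1856]² / 0.0225
  = 62.47
Finite-population correction (N = 399): 62.47 / (1 + (62.47 − 1)/399) = 54.13.
Round up → n = 55.

n = 55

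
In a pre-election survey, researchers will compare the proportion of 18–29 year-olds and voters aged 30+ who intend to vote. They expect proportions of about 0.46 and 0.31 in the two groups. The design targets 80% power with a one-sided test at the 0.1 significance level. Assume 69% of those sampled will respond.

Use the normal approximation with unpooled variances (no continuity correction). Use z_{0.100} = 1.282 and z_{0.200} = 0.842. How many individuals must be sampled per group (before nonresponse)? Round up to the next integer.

n = 135 per group

n = (z_α + z_β)² · [p₁(1−p₁) + p₂(1−p₂)] / (p₁ − p₂)²
  = (1.282 + 0.842)² · (0.46·0.54 + 0.31·0.69) / (0.15)²
  = (2.124)² · (0.2484 + 0.2139) / 0.0225
  = 4.5114 · 0.4623 / 0.0225
  = 92.69
Adjust for 69% response: 92.69 / 0.69 = 134.34.
Round up → n = 135 per group.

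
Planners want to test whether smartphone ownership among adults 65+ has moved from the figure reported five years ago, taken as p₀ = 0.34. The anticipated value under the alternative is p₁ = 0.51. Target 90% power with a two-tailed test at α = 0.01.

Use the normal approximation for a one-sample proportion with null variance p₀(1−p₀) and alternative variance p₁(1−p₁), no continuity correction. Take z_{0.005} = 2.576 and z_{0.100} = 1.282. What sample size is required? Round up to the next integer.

n = [z_{α/2}·√(p₀q₀) + z_β·√(p₁q₁)]² / (p₁ − p₀)²
  = [2.576·√(0.34·0.66) + 1.282·√(0.51·0.49)]² / (0.17)²
  = [2.576·0.4737 + 1.282·0.4999]² / 0.0289
  = [1.8611]² / 0.0289
  = 119.86
Round up → n = 120.

n = 120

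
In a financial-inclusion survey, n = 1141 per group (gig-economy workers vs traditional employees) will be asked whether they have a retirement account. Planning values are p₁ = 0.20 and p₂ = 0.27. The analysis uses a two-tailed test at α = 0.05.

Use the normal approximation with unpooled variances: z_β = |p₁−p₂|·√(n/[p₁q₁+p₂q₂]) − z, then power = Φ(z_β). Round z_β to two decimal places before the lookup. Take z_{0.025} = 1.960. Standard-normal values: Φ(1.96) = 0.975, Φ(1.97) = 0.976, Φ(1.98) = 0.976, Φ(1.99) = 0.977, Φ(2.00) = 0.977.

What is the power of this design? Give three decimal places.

z_β = |p₁−p₂|·√(n/[p₁q₁+p₂q₂]) − z_{α/2}
    = 0.07 · √(1141/0.3571) − 1.960
    = 0.07 · 56.5260 − 1.960
    = 3.9568 − 1.960 = 1.9968 → 2.00
Power = Φ(2.00) = 0.977.

Power ≈ 0.977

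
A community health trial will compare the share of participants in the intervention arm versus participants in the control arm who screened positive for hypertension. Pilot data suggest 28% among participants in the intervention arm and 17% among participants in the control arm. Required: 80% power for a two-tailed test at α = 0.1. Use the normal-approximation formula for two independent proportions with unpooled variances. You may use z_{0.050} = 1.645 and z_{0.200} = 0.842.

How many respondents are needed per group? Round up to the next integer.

n = 176 per group

n = (z_{α/2} + z_β)² · [p₁(1−p₁) + p₂(1−p₂)] / (p₁ − p₂)²
  = (1.645 + 0.842)² · (0.28·0.72 + 0.17·0.83) / (0.11)²
  = (2.487)² · (0.2016 + 0.1411) / 0.0121
  = 6.1852 · 0.3427 / 0.0121
  = 175.18
Round up → n = 176 per group.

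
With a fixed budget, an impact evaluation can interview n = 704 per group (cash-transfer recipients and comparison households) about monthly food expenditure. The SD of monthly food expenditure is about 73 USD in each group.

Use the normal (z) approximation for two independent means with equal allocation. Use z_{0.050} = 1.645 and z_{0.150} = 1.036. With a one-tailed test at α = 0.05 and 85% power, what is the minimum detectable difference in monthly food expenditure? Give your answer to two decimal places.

Minimum detectable difference ≈ 10.43 USD

δ = (z_α + z_β) · √((σ₁²+σ₂²)/n)
  = (1.645 + 1.036) · √(10658/704)
  = 2.681 · √15.1392
  = 2.681 · 3.8909
  = 10.4315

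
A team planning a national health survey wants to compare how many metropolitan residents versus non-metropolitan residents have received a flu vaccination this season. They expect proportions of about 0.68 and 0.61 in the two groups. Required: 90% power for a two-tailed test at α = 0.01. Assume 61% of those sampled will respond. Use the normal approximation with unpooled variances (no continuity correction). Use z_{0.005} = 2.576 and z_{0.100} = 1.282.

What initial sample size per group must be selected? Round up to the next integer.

n = (z_{α/2} + z_β)² · [p₁(1−p₁) + p₂(1−p₂)] / (p₁ − p₂)²
  = (2.576 + 1.282)² · (0.68·0.32 + 0.61·0.39) / (0.07)²
  = (3.858)² · (0.2176 + 0.2379) / 0.0049
  = 14.8842 · 0.4555 / 0.0049
  = 1383.62
Adjust for 61% response: 1383.62 / 0.61 = 2268.23.
Round up → n = 2269 per group.

n = 2269 per group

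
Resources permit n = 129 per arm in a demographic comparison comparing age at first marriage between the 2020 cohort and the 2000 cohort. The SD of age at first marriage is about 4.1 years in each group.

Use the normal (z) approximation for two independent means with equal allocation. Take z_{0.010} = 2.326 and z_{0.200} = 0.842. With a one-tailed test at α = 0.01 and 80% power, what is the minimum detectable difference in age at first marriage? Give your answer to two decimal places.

δ = (z_α + z_β) · √((σ₁²+σ₂²)/n)
  = (2.326 + 0.842) · √(33.62/129)
  = 3.168 · √0.26062
  = 3.168 · 0.5105
  = 1.6173

Minimum detectable difference ≈ 1.62 years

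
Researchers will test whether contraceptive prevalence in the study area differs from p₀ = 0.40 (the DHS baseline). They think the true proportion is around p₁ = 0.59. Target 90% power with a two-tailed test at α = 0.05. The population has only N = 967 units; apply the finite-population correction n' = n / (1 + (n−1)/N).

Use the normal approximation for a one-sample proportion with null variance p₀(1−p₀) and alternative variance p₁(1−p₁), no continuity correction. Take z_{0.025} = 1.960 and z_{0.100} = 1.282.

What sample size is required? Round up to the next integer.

n = [z_{α/2}·√(p₀q₀) + z_β·√(p₁q₁)]² / (p₁ − p₀)²
  = [1.960·√(0.40·0.60) + 1.282·√(0.59·0.41)]² / (0.19)²
  = [1.960·0.4899 + 1.282·0.4918]² / 0.0361
  = [1.5907]² / 0.0361
  = 70.09
Finite-population correction (N = 967): 70.09 / (1 + (70.09 − 1)/967) = 65.42.
Round up → n = 66.

n = 66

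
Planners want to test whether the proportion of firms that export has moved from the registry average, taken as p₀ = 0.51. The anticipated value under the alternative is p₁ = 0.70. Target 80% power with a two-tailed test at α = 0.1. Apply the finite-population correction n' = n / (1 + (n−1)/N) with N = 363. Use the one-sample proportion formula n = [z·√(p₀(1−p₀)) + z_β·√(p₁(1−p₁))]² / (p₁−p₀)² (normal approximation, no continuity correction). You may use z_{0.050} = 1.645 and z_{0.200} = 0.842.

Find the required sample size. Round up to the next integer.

n = [z_{α/2}·√(p₀q₀) + z_β·√(p₁q₁)]² / (p₁ − p₀)²
  = [1.645·√(0.51·0.49) + 0.842·√(0.70·0.30)]² / (0.19)²
  = [1.645·0.4999 + 0.842·0.4583]² / 0.0361
  = [1.2082]² / 0.0361
  = 40.44
Finite-population correction (N = 363): 40.44 / (1 + (40.44 − 1)/363) = 36.47.
Round up → n = 37.

n = 37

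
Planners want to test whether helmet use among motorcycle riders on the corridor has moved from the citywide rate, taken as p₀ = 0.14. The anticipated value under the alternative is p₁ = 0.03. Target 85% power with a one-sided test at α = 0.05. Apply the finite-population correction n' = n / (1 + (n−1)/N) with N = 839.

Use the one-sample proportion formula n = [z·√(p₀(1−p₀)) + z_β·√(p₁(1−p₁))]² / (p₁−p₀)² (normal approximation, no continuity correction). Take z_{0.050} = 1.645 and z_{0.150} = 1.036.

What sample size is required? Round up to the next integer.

n = 44

n = [z_α·√(p₀q₀) + z_β·√(p₁q₁)]² / (p₁ − p₀)²
  = [1.645·√(0.14·0.86) + 1.036·√(0.03·0.97)]² / (-0.11)²
  = [1.645·0.3470 + 1.036·0.1706]² / 0.0121
  = [0.7475]² / 0.0121
  = 46.18
Finite-population correction (N = 839): 46.18 / (1 + (46.18 − 1)/839) = 43.82.
Round up → n = 44.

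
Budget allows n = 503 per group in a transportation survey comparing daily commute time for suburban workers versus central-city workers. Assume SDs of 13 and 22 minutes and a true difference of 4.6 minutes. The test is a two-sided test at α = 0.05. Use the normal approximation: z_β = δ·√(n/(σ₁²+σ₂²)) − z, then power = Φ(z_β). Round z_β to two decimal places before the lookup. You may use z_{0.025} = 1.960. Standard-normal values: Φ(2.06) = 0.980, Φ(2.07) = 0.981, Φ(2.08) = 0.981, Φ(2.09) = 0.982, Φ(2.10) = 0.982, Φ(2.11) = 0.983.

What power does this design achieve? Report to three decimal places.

Power ≈ 0.981

z_β = δ·√(n/(σ₁²+σ₂²)) − z_{α/2}
    = 4.6 · √(503/653) − 1.960
    = 4.6 · 0.87766 − 1.960
    = 4.0372 − 1.960 = 2.0772 → 2.08
Power = Φ(2.08) = 0.981.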